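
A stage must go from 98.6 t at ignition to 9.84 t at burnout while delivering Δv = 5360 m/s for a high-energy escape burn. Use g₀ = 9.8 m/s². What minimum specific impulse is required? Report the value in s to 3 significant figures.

ln(m₀/m_f) = ln(98600/9840) = ln(10.02) = 2.3046.
By the Tsiolkovsky rocket equation, v_e = Δv / ln(m₀/m_f) = 5360 / 2.3046 = 2325.8 m/s.
Isp = v_e / g₀ = 2325.8 / 9.8 = 237.3 s.

Isp ≈ 237 s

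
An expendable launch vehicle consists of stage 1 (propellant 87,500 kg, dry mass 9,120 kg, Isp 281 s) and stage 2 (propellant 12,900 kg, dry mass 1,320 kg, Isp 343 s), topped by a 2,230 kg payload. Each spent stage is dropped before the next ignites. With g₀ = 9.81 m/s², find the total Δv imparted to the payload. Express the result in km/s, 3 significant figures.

Ignition mass of stage 1 = 87,500+9,120 + 12,900+1,320 + 2,230 = 113,070 kg.
Stage 1: m₀ = 113,070 kg, m_f = 113,070 − 87,500 = 25,570 kg; Δv = 281×9.81×ln(4.422) = 2756.6×1.4866 ≈ 4098 m/s.
Stage 2: m₀ = 16,450 kg, m_f = 16,450 − 12,900 = 3,550 kg; Δv = 343×9.81×ln(4.634) = 3364.8×1.5334 ≈ 5160 m/s.
Total Δv = 4098 + 5160 = 9258 m/s.

Δv ≈ 9.26 km/s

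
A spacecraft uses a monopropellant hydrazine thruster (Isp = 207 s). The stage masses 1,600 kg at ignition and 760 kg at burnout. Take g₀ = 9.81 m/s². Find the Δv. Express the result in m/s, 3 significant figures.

v_e = Isp · g₀ = 207 × 9.81 = 2030.7 m/s.
Δv = v_e · ln(m₀/m_f) = 2030.7 × ln(2.105) = 2030.7 × 0.7444 ≈ 1511.7 m/s.

Δv ≈ 1510 m/s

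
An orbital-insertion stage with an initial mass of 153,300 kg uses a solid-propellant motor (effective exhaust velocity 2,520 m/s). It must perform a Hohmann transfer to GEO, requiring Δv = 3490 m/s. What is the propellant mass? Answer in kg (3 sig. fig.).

propellant mass ≈ 115000 kg

m₀/m_f = exp(Δv / v_e) = exp(3490 / 2520.0) = exp(1.3849) = 3.9945.
m_f = 153,300 / 3.9945 = 38,377.8 kg, so propellant = m₀ − m_f = 153,300 − 38,377.8 = 114,922.2 kg.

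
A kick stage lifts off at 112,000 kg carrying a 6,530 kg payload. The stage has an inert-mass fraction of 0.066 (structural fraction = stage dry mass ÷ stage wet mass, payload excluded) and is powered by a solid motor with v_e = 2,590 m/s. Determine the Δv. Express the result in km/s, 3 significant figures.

Stage wet mass = m₀ − payload = 112,000 − 6,530 = 105,470 kg.
Stage dry mass = ε × stage wet mass = 0.066 × 105,470 = 6,961.02 kg.
Burnout mass m_f = stage dry + payload = 6,961.02 + 6,530 = 13,491.02 kg.
Rocket equation: Δv = v_e · ln(112,000/13,491.02) = 2590.0 × ln(8.302) = 2590.0 × 2.1165 ≈ 5482 m/s.

Δv ≈ 5.48 km/s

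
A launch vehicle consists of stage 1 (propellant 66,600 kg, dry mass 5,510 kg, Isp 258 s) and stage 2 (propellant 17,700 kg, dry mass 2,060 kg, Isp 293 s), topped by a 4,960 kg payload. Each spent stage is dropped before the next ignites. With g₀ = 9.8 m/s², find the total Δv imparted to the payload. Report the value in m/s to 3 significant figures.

Ignition mass of stage 1 = 66,600+5,510 + 17,700+2,060 + 4,960 = 96,830 kg.
Stage 1: m₀ = 96,830 kg, m_f = 96,830 − 66,600 = 30,230 kg; Δv = 258×9.8×ln(3.203) = 2528.4×1.1641 ≈ 2943 m/s.
Stage 2: m₀ = 24,720 kg, m_f = 24,720 − 17,700 = 7,020 kg; Δv = 293×9.8×ln(3.521) = 2871.4×1.2588 ≈ 3615 m/s.
Total Δv = 2943 + 3615 = 6558 m/s.

Δv ≈ 6560 m/s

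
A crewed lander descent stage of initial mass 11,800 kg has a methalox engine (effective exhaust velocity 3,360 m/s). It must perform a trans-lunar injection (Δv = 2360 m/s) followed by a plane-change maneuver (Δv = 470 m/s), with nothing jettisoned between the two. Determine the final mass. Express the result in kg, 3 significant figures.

After the first burn: m = 11800 × exp(−2360/3360.0) = 11800 × 0.49540 = 5,845.72 kg.
After the second burn: m = 5,845.72 × exp(−470/3360.0) = 5,845.72 × 0.86946 = 5,082.62 kg.

final mass ≈ 5080 kg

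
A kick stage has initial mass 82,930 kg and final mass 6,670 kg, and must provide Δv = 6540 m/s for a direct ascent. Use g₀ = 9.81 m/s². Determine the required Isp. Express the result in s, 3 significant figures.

Isp ≈ 265 s

ln(m₀/m_f) = ln(82930/6670) = ln(12.43) = 2.5204.
Rocket equation: v_e = Δv / ln(m₀/m_f) = 6540 / 2.5204 = 2594.8 m/s.
Isp = v_e / g₀ = 2594.8 / 9.81 = 264.5 s.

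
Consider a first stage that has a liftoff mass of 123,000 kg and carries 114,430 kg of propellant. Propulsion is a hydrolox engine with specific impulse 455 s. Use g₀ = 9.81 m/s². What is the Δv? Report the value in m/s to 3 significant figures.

Δv ≈ 11900 m/s

v_e = Isp · g₀ = 455 × 9.81 = 4463.6 m/s.
m_f = m₀ − m_prop = 123,000 − 114,430 = 8,570 kg.
By the Tsiolkovsky rocket equation, Δv = v_e · ln(m₀/m_f) = 4463.6 × ln(14.35) = 4463.6 × 2.6639 ≈ 11890.5 m/s.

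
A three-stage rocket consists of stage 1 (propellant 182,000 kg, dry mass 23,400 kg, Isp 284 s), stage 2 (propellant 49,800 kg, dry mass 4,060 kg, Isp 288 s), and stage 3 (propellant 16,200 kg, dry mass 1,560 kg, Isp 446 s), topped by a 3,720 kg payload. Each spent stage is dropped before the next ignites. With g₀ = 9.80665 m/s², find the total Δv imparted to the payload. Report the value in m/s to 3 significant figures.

Ignition mass of stage 1 = 182,000+23,400 + 49,800+4,060 + 16,200+1,560 + 3,720 = 280,740 kg.
Stage 1: m₀ = 280,740 kg, m_f = 280,740 − 182,000 = 98,740 kg; Δv = 284×9.80665×ln(2.843) = 2785.1×1.0449 ≈ 2910 m/s.
Stage 2: m₀ = 75,340 kg, m_f = 75,340 − 49,800 = 25,540 kg; Δv = 288×9.80665×ln(2.95) = 2824.3×1.0818 ≈ 3055 m/s.
Stage 3: m₀ = 21,480 kg, m_f = 21,480 − 16,200 = 5,280 kg; Δv = 446×9.80665×ln(4.068) = 4373.8×1.4032 ≈ 6137 m/s.
Total Δv = 2910 + 3055 + 6137 = 12102 m/s.

Δv ≈ 12100 m/s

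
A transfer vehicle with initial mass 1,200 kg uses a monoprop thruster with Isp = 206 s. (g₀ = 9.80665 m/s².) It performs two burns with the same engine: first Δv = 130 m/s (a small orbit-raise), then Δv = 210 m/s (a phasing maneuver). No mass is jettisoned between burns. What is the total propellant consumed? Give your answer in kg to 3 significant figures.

v_e = Isp · g₀ = 206 × 9.80665 = 2020.2 m/s.
After the first burn: m = 1200 × exp(−130/2020.2) = 1200 × 0.93768 = 1,125.22 kg.
After the second burn: m = 1,125.22 × exp(−210/2020.2) = 1,125.22 × 0.90127 = 1,014.13 kg.
Total propellant = m₀ − m_final = 1200 − 1,014.13 = 185.87 kg.

total propellant consumed ≈ 186 kg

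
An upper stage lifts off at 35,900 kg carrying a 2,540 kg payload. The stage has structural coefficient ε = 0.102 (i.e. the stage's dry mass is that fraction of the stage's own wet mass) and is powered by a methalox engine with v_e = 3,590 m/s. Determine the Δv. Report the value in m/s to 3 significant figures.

Stage wet mass = m₀ − payload = 35,900 − 2,540 = 33,360 kg.
Stage dry mass = ε × stage wet mass = 0.102 × 33,360 = 3,402.72 kg.
Burnout mass m_f = stage dry + payload = 3,402.72 + 2,540 = 5,942.72 kg.
Using Δv = v_e ln(m₀/m_f): Δv = v_e · ln(35,900/5,942.72) = 3590.0 × ln(6.041) = 3590.0 × 1.7986 ≈ 6457 m/s.

Δv ≈ 6460 m/s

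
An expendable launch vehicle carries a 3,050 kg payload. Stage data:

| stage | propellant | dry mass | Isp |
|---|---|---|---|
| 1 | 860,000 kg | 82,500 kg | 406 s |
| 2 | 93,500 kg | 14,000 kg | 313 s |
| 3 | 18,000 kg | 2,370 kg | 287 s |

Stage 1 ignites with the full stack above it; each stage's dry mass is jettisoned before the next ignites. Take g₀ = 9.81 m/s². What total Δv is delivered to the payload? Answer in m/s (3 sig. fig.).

Ignition mass of stage 1 = 860,000+82,500 + 93,500+14,000 + 18,000+2,370 + 3,050 = 1,073,420 kg.
Stage 1: m₀ = 1,073,420 kg, m_f = 1,073,420 − 860,000 = 213,420 kg; Δv = 406×9.81×ln(5.03) = 3982.9×1.6153 ≈ 6434 m/s.
Stage 2: m₀ = 130,920 kg, m_f = 130,920 − 93,500 = 37,420 kg; Δv = 313×9.81×ln(3.499) = 3070.5×1.2524 ≈ 3845 m/s.
Stage 3: m₀ = 23,420 kg, m_f = 23,420 − 18,000 = 5,420 kg; Δv = 287×9.81×ln(4.321) = 2815.5×1.4635 ≈ 4120 m/s.
Total Δv = 6434 + 3845 + 4120 = 14399 m/s.

Δv ≈ 14400 m/s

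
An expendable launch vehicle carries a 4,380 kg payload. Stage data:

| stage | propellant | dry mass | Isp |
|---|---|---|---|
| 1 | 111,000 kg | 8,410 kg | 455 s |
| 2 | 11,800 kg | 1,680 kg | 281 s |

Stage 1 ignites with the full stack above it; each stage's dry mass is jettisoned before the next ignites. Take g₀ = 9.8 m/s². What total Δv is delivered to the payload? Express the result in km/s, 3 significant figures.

Δv ≈ 10.3 km/s

Ignition mass of stage 1 = 111,000+8,410 + 11,800+1,680 + 4,380 = 137,270 kg.
Stage 1: m₀ = 137,270 kg, m_f = 137,270 − 111,000 = 26,270 kg; Δv = 455×9.8×ln(5.225) = 4459.0×1.6535 ≈ 7373 m/s.
Stage 2: m₀ = 17,860 kg, m_f = 17,860 − 11,800 = 6,060 kg; Δv = 281×9.8×ln(2.947) = 2753.8×1.0809 ≈ 2976 m/s.
Total Δv = 7373 + 2976 = 10349 m/s.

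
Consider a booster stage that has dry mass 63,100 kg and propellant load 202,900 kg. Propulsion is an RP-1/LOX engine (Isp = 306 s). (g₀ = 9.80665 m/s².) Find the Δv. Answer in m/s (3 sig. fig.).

v_e = Isp · g₀ = 306 × 9.80665 = 3000.8 m/s.
m₀ = m_dry + m_prop = 63,100 + 202,900 = 266,000 kg.
Δv = v_e · ln(m₀/m_f) = 3000.8 × ln(4.216) = 3000.8 × 1.4388 ≈ 4317.5 m/s.

Δv ≈ 4320 m/s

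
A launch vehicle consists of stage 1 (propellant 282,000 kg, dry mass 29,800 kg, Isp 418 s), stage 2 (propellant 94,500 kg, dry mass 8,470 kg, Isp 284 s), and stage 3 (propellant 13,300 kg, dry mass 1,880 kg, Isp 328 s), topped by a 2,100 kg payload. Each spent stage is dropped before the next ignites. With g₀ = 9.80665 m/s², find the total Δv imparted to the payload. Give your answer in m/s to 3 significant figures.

Δv ≈ 13400 m/s

Ignition mass of stage 1 = 282,000+29,800 + 94,500+8,470 + 13,300+1,880 + 2,100 = 432,050 kg.
Stage 1: m₀ = 432,050 kg, m_f = 432,050 − 282,000 = 150,050 kg; Δv = 418×9.80665×ln(2.879) = 4099.2×1.0576 ≈ 4335 m/s.
Stage 2: m₀ = 120,250 kg, m_f = 120,250 − 94,500 = 25,750 kg; Δv = 284×9.80665×ln(4.67) = 2785.1×1.5411 ≈ 4292 m/s.
Stage 3: m₀ = 17,280 kg, m_f = 17,280 − 13,300 = 3,980 kg; Δv = 328×9.80665×ln(4.342) = 3216.6×1.4683 ≈ 4723 m/s.
Total Δv = 4335 + 4292 + 4723 = 13350 m/s.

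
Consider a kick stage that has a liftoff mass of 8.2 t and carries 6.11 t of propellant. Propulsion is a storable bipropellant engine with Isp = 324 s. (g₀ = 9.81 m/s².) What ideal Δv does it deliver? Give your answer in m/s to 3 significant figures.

v_e = Isp · g₀ = 324 × 9.81 = 3178.4 m/s.
m_f = m₀ − m_prop = 8.2 − 6.11 = 2.09 t.
Δv = v_e · ln(m₀/m_f) = 3178.4 × ln(3.923) = 3178.4 × 1.3670 ≈ 4344.8 m/s.

Δv ≈ 4340 m/s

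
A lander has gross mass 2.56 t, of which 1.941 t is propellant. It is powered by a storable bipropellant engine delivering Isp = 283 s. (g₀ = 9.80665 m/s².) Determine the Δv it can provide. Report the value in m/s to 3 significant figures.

v_e = Isp · g₀ = 283 × 9.80665 = 2775.3 m/s.
m_f = m₀ − m_prop = 2.56 − 1.941 = 0.619 t.
By the Tsiolkovsky rocket equation, Δv = v_e · ln(m₀/m_f) = 2775.3 × ln(4.136) = 2775.3 × 1.4197 ≈ 3939.9 m/s.

Δv ≈ 3940 m/s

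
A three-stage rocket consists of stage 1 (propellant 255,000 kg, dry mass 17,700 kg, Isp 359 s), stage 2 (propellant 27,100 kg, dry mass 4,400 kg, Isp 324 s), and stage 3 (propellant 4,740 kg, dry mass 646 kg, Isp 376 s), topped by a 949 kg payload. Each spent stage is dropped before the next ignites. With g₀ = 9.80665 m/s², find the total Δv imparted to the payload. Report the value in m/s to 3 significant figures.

Ignition mass of stage 1 = 255,000+17,700 + 27,100+4,400 + 4,740+646 + 949 = 310,535 kg.
Stage 1: m₀ = 310,535 kg, m_f = 310,535 − 255,000 = 55,535 kg; Δv = 359×9.80665×ln(5.592) = 3520.6×1.7213 ≈ 6060 m/s.
Stage 2: m₀ = 37,835 kg, m_f = 37,835 − 27,100 = 10,735 kg; Δv = 324×9.80665×ln(3.524) = 3177.4×1.2597 ≈ 4003 m/s.
Stage 3: m₀ = 6,335 kg, m_f = 6,335 − 4,740 = 1,595 kg; Δv = 376×9.80665×ln(3.972) = 3687.3×1.3792 ≈ 5086 m/s.
Total Δv = 6060 + 4003 + 5086 = 15149 m/s.

Δv ≈ 15100 m/s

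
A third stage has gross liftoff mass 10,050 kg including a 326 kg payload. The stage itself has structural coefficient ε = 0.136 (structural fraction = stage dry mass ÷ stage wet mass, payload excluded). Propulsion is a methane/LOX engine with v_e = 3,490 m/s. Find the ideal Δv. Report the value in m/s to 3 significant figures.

Δv ≈ 6310 m/s

Stage wet mass = m₀ − payload = 10,050 − 326 = 9,724 kg.
Stage dry mass = ε × stage wet mass = 0.136 × 9,724 = 1,322.46 kg.
Burnout mass m_f = stage dry + payload = 1,322.46 + 326 = 1,648.46 kg.
Δv = v_e · ln(10,050/1,648.46) = 3490.0 × ln(6.097) = 3490.0 × 1.8077 ≈ 6309 m/s.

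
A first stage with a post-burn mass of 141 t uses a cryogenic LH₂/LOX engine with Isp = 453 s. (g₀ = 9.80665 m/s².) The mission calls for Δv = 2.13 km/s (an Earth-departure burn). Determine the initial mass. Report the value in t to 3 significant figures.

v_e = Isp · g₀ = 453 × 9.80665 = 4442.4 m/s.
Using Δv = v_e ln(m₀/m_f): m₀/m_f = exp(Δv / v_e) = exp(2130 / 4442.4) = exp(0.4795) = 1.6152.
m₀ = m_f × 1.6152 = 141 × 1.6152 = 227.743 t.

initial mass ≈ 228 t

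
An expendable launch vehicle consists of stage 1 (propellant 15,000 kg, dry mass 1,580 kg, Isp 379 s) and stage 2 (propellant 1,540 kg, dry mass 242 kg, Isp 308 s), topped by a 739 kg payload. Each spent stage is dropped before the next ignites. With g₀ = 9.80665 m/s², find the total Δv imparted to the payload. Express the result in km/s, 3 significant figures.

Ignition mass of stage 1 = 15,000+1,580 + 1,540+242 + 739 = 19,101 kg.
Stage 1: m₀ = 19,101 kg, m_f = 19,101 − 15,000 = 4,101 kg; Δv = 379×9.80665×ln(4.658) = 3716.7×1.5385 ≈ 5718 m/s.
Stage 2: m₀ = 2,521 kg, m_f = 2,521 − 1,540 = 981 kg; Δv = 308×9.80665×ln(2.57) = 3020.4×0.9438 ≈ 2851 m/s.
Total Δv = 5718 + 2851 = 8569 m/s.

Δv ≈ 8.57 km/s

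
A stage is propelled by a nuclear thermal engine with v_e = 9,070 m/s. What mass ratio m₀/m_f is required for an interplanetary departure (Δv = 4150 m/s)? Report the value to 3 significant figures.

m₀/m_f = exp(Δv / v_e) = exp(4150 / 9070.0) = exp(0.4576) = 1.5802.

mass ratio ≈ 1.58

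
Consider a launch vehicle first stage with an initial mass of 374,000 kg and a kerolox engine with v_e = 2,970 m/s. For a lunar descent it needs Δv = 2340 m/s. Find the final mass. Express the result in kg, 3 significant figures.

From the ideal rocket equation, m₀/m_f = exp(Δv / v_e) = exp(2340 / 2970.0) = exp(0.7879) = 2.1987.
m_f = m₀ / 2.1987 = 374,000 / 2.1987 = 170,101 kg.

final mass ≈ 170000 kg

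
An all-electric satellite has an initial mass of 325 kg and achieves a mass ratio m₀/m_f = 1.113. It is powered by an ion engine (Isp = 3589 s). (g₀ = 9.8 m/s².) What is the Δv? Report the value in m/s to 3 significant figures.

Δv ≈ 3770 m/s

v_e = Isp · g₀ = 3589 × 9.8 = 35172.2 m/s.
Δv = v_e · ln(1.113) = 35172.2 × 0.1071 ≈ 3765.5 m/s.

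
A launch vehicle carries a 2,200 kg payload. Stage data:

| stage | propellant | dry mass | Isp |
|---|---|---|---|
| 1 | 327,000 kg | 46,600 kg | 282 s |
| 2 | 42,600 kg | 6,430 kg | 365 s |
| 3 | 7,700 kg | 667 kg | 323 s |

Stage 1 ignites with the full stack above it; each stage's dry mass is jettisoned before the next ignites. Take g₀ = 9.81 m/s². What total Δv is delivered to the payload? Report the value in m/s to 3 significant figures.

Δv ≈ 12500 m/s

Ignition mass of stage 1 = 327,000+46,600 + 42,600+6,430 + 7,700+667 + 2,200 = 433,197 kg.
Stage 1: m₀ = 433,197 kg, m_f = 433,197 − 327,000 = 106,197 kg; Δv = 282×9.81×ln(4.079) = 2766.4×1.4059 ≈ 3889 m/s.
Stage 2: m₀ = 59,597 kg, m_f = 59,597 − 42,600 = 16,997 kg; Δv = 365×9.81×ln(3.506) = 3580.7×1.2546 ≈ 4492 m/s.
Stage 3: m₀ = 10,567 kg, m_f = 10,567 − 7,700 = 2,867 kg; Δv = 323×9.81×ln(3.686) = 3168.6×1.3045 ≈ 4133 m/s.
Total Δv = 3889 + 4492 + 4133 = 12514 m/s.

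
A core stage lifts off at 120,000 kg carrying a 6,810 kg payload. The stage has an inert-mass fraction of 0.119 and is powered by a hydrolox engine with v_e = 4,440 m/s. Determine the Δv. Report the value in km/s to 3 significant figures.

Δv ≈ 7.89 km/s

Stage wet mass = m₀ − payload = 120,000 − 6,810 = 113,190 kg.
Stage dry mass = ε × stage wet mass = 0.119 × 113,190 = 13,469.6 kg.
Burnout mass m_f = stage dry + payload = 13,469.6 + 6,810 = 20,279.6 kg.
By the Tsiolkovsky rocket equation, Δv = v_e · ln(120,000/20,279.6) = 4440.0 × ln(5.917) = 4440.0 × 1.7779 ≈ 7894 m/s.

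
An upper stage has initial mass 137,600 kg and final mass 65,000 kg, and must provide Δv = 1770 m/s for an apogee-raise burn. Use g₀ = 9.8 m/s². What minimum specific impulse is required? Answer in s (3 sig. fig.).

Isp ≈ 241 s

ln(m₀/m_f) = ln(137600/65000) = ln(2.117) = 0.7500.
v_e = Δv / ln(m₀/m_f) = 1770 / 0.7500 = 2360.1 m/s.
Isp = v_e / g₀ = 2360.1 / 9.8 = 240.8 s.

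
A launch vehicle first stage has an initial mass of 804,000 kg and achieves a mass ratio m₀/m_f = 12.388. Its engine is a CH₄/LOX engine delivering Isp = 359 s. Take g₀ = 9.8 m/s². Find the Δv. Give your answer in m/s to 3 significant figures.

v_e = Isp · g₀ = 359 × 9.8 = 3518.2 m/s.
From the ideal rocket equation, Δv = v_e · ln(12.388) = 3518.2 × 2.5167 ≈ 8854.4 m/s.

Δv ≈ 8850 m/s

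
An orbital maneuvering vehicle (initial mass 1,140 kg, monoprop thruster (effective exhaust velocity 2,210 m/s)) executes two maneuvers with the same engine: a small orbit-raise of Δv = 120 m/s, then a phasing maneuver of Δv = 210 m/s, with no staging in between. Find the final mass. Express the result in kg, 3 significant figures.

After the first burn: m = 1140 × exp(−120/2210.0) = 1140 × 0.94715 = 1,079.75 kg.
After the second burn: m = 1,079.75 × exp(−210/2210.0) = 1,079.75 × 0.90935 = 981.871 kg.

final mass ≈ 982 kg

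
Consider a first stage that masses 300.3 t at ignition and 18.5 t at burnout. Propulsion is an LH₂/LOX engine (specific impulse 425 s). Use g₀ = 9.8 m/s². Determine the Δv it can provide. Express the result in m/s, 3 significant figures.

Δv ≈ 11600 m/s

v_e = Isp · g₀ = 425 × 9.8 = 4165.0 m/s.
Rocket equation: Δv = v_e · ln(m₀/m_f) = 4165.0 × ln(16.23) = 4165.0 × 2.7870 ≈ 11607.9 m/s.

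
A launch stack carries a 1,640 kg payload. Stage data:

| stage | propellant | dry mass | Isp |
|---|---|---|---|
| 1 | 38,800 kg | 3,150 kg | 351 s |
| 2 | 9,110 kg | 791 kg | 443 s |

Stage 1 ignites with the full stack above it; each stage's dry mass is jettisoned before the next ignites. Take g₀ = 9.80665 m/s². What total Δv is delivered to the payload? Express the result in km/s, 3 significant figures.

Δv ≈ 11.2 km/s

Ignition mass of stage 1 = 38,800+3,150 + 9,110+791 + 1,640 = 53,491 kg.
Stage 1: m₀ = 53,491 kg, m_f = 53,491 − 38,800 = 14,691 kg; Δv = 351×9.80665×ln(3.641) = 3442.1×1.2923 ≈ 4448 m/s.
Stage 2: m₀ = 11,541 kg, m_f = 11,541 − 9,110 = 2,431 kg; Δv = 443×9.80665×ln(4.747) = 4344.3×1.5576 ≈ 6767 m/s.
Total Δv = 4448 + 6767 = 11215 m/s.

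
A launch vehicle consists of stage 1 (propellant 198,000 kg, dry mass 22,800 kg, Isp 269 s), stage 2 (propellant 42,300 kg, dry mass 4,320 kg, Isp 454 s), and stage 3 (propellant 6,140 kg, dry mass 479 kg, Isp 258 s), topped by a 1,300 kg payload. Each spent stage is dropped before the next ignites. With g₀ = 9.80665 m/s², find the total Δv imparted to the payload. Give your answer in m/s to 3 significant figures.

Δv ≈ 13800 m/s

Ignition mass of stage 1 = 198,000+22,800 + 42,300+4,320 + 6,140+479 + 1,300 = 275,339 kg.
Stage 1: m₀ = 275,339 kg, m_f = 275,339 − 198,000 = 77,339 kg; Δv = 269×9.80665×ln(3.56) = 2638.0×1.2698 ≈ 3350 m/s.
Stage 2: m₀ = 54,539 kg, m_f = 54,539 − 42,300 = 12,239 kg; Δv = 454×9.80665×ln(4.456) = 4452.2×1.4943 ≈ 6653 m/s.
Stage 3: m₀ = 7,919 kg, m_f = 7,919 − 6,140 = 1,779 kg; Δv = 258×9.80665×ln(4.451) = 2530.1×1.4932 ≈ 3778 m/s.
Total Δv = 3350 + 6653 + 3778 = 13781 m/s.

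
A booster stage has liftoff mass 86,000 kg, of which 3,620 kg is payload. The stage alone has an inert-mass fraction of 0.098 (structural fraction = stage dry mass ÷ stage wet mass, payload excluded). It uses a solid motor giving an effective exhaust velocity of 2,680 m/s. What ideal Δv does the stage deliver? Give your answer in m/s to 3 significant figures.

Δv ≈ 5350 m/s

Stage wet mass = m₀ − payload = 86,000 − 3,620 = 82,380 kg.
Stage dry mass = ε × stage wet mass = 0.098 × 82,380 = 8,073.24 kg.
Burnout mass m_f = stage dry + payload = 8,073.24 + 3,620 = 11,693.24 kg.
Δv = v_e · ln(86,000/11,693.24) = 2680.0 × ln(7.355) = 2680.0 × 1.9953 ≈ 5348 m/s.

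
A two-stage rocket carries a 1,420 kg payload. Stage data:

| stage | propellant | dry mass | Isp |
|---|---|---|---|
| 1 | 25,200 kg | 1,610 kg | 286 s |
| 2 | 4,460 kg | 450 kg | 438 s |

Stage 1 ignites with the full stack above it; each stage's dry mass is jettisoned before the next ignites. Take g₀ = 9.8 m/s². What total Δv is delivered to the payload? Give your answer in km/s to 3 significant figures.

Δv ≈ 9.24 km/s

Ignition mass of stage 1 = 25,200+1,610 + 4,460+450 + 1,420 = 33,140 kg.
Stage 1: m₀ = 33,140 kg, m_f = 33,140 − 25,200 = 7,940 kg; Δv = 286×9.8×ln(4.174) = 2802.8×1.4288 ≈ 4005 m/s.
Stage 2: m₀ = 6,330 kg, m_f = 6,330 − 4,460 = 1,870 kg; Δv = 438×9.8×ln(3.385) = 4292.4×1.2194 ≈ 5234 m/s.
Total Δv = 4005 + 5234 = 9239 m/s.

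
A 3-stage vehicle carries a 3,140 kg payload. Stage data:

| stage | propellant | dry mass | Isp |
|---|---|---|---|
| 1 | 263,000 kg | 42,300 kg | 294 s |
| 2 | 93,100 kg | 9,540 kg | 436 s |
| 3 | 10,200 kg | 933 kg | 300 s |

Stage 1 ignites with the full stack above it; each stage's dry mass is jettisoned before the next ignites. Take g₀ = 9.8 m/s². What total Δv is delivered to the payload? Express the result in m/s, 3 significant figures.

Ignition mass of stage 1 = 263,000+42,300 + 93,100+9,540 + 10,200+933 + 3,140 = 422,213 kg.
Stage 1: m₀ = 422,213 kg, m_f = 422,213 − 263,000 = 159,213 kg; Δv = 294×9.8×ln(2.652) = 2881.2×0.9753 ≈ 2810 m/s.
Stage 2: m₀ = 116,913 kg, m_f = 116,913 − 93,100 = 23,813 kg; Δv = 436×9.8×ln(4.91) = 4272.8×1.5912 ≈ 6799 m/s.
Stage 3: m₀ = 14,273 kg, m_f = 14,273 − 10,200 = 4,073 kg; Δv = 300×9.8×ln(3.504) = 2940.0×1.2540 ≈ 3687 m/s.
Total Δv = 2810 + 6799 + 3687 = 13296 m/s.

Δv ≈ 13300 m/s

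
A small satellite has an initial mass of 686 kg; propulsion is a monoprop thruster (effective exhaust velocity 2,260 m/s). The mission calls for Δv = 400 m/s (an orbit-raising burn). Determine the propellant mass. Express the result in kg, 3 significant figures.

m₀/m_f = exp(Δv / v_e) = exp(400 / 2260.0) = exp(0.1770) = 1.1936.
m_f = 686 / 1.1936 = 574.732 kg, so propellant = m₀ − m_f = 686 − 574.732 = 111.268 kg.

propellant mass ≈ 111 kg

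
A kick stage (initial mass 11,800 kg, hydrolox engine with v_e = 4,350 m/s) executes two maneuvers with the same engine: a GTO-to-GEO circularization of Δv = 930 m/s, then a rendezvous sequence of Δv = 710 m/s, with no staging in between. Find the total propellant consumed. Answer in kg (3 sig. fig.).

After the first burn: m = 11800 × exp(−930/4350.0) = 11800 × 0.80752 = 9,528.74 kg.
After the second burn: m = 9,528.74 × exp(−710/4350.0) = 9,528.74 × 0.84941 = 8,093.81 kg.
Total propellant = m₀ − m_final = 11800 − 8,093.81 = 3,706.19 kg.

total propellant consumed ≈ 3710 kg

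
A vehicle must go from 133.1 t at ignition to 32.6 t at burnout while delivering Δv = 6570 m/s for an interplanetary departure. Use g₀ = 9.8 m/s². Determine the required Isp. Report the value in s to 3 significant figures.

Isp ≈ 477 s

ln(m₀/m_f) = ln(133100/32600) = ln(4.083) = 1.4068.
v_e = Δv / ln(m₀/m_f) = 6570 / 1.4068 = 4670.2 m/s.
Isp = v_e / g₀ = 4670.2 / 9.8 = 476.6 s.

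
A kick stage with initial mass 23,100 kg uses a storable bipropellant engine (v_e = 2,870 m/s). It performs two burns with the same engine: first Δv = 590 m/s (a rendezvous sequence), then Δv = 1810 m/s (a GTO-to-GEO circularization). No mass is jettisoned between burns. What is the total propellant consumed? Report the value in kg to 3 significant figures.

total propellant consumed ≈ 13100 kg

After the first burn: m = 23100 × exp(−590/2870.0) = 23100 × 0.81418 = 18,807.6 kg.
After the second burn: m = 18,807.6 × exp(−1810/2870.0) = 18,807.6 × 0.53224 = 10,010.2 kg.
Total propellant = m₀ − m_final = 23100 − 10,010.2 = 13,089.8 kg.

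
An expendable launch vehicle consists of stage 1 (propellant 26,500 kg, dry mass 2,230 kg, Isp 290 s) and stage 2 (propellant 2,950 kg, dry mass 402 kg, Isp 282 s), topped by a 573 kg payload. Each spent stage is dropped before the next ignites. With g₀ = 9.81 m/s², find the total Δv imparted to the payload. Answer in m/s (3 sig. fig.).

Δv ≈ 8600 m/s

Ignition mass of stage 1 = 26,500+2,230 + 2,950+402 + 573 = 32,655 kg.
Stage 1: m₀ = 32,655 kg, m_f = 32,655 − 26,500 = 6,155 kg; Δv = 290×9.81×ln(5.305) = 2844.9×1.6687 ≈ 4747 m/s.
Stage 2: m₀ = 3,925 kg, m_f = 3,925 − 2,950 = 975 kg; Δv = 282×9.81×ln(4.026) = 2766.4×1.3927 ≈ 3853 m/s.
Total Δv = 4747 + 3853 = 8600 m/s.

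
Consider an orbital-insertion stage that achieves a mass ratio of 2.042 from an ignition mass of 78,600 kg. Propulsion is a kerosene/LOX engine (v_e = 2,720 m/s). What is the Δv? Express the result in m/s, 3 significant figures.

Δv ≈ 1940 m/s

Δv = v_e · ln(2.042) = 2720.0 × 0.7139 ≈ 1941.9 m/s.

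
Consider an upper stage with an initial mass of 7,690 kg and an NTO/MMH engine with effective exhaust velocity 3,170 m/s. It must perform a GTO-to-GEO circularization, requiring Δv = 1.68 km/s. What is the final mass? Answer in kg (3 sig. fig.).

final mass ≈ 4530 kg

Using Δv = v_e ln(m₀/m_f): m₀/m_f = exp(Δv / v_e) = exp(1680 / 3170.0) = exp(0.5300) = 1.6989.
m_f = m₀ / 1.6989 = 7,690 / 1.6989 = 4,526.46 kg.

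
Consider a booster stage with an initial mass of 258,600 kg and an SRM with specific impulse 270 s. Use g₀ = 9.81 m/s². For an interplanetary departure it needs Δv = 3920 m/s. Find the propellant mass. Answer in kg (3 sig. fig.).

propellant mass ≈ 200000 kg

v_e = Isp · g₀ = 270 × 9.81 = 2648.7 m/s.
Rocket equation: m₀/m_f = exp(Δv / v_e) = exp(3920 / 2648.7) = exp(1.4800) = 4.3928.
m_f = 258,600 / 4.3928 = 58,869.1 kg, so propellant = m₀ − m_f = 258,600 − 58,869.1 = 199,730.9 kg.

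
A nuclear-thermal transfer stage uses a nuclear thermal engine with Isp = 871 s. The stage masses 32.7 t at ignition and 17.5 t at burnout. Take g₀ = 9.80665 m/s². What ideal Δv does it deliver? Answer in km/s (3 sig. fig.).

v_e = Isp · g₀ = 871 × 9.80665 = 8541.6 m/s.
From the ideal rocket equation, Δv = v_e · ln(m₀/m_f) = 8541.6 × ln(1.869) = 8541.6 × 0.6252 ≈ 5340.0 m/s.

Δv ≈ 5.34 km/s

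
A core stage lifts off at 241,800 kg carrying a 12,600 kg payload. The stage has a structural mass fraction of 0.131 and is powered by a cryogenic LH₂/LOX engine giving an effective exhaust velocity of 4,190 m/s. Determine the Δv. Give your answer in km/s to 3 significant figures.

Stage wet mass = m₀ − payload = 241,800 − 12,600 = 229,200 kg.
Stage dry mass = ε × stage wet mass = 0.131 × 229,200 = 30,025.2 kg.
Burnout mass m_f = stage dry + payload = 30,025.2 + 12,600 = 42,625.2 kg.
By the Tsiolkovsky rocket equation, Δv = v_e · ln(241,800/42,625.2) = 4190.0 × ln(5.673) = 4190.0 × 1.7357 ≈ 7272 m/s.

Δv ≈ 7.27 km/s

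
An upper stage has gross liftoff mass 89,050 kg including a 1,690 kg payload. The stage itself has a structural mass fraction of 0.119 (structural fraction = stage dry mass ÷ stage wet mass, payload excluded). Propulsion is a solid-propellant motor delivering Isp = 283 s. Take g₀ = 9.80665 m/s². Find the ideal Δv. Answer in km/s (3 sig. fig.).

Stage wet mass = m₀ − payload = 89,050 − 1,690 = 87,360 kg.
Stage dry mass = ε × stage wet mass = 0.119 × 87,360 = 10,395.8 kg.
Burnout mass m_f = stage dry + payload = 10,395.8 + 1,690 = 12,085.8 kg.
v_e = Isp · g₀ = 283 × 9.80665 = 2775.3 m/s.
Rocket equation: Δv = v_e · ln(89,050/12,085.8) = 2775.3 × ln(7.368) = 2775.3 × 1.9972 ≈ 5543 m/s.

Δv ≈ 5.54 km/s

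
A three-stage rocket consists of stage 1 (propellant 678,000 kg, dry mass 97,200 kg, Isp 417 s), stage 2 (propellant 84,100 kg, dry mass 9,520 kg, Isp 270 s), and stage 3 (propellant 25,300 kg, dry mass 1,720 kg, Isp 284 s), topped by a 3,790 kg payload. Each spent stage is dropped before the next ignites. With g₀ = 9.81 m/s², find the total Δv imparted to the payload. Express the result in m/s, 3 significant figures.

Ignition mass of stage 1 = 678,000+97,200 + 84,100+9,520 + 25,300+1,720 + 3,790 = 899,630 kg.
Stage 1: m₀ = 899,630 kg, m_f = 899,630 − 678,000 = 221,630 kg; Δv = 417×9.81×ln(4.059) = 4090.8×1.4010 ≈ 5731 m/s.
Stage 2: m₀ = 124,430 kg, m_f = 124,430 − 84,100 = 40,330 kg; Δv = 270×9.81×ln(3.085) = 2648.7×1.1266 ≈ 2984 m/s.
Stage 3: m₀ = 30,810 kg, m_f = 30,810 − 25,300 = 5,510 kg; Δv = 284×9.81×ln(5.592) = 2786.0×1.7213 ≈ 4796 m/s.
Total Δv = 5731 + 2984 + 4796 = 13511 m/s.

Δv ≈ 13500 m/s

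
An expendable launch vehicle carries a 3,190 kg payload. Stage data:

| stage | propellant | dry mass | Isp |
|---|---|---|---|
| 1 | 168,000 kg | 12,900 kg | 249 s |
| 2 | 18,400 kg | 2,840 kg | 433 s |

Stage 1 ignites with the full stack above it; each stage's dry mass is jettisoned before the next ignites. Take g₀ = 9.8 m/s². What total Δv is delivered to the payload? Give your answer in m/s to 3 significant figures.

Δv ≈ 10100 m/s

Ignition mass of stage 1 = 168,000+12,900 + 18,400+2,840 + 3,190 = 205,330 kg.
Stage 1: m₀ = 205,330 kg, m_f = 205,330 − 168,000 = 37,330 kg; Δv = 249×9.8×ln(5.5) = 2440.2×1.7048 ≈ 4160 m/s.
Stage 2: m₀ = 24,430 kg, m_f = 24,430 − 18,400 = 6,030 kg; Δv = 433×9.8×ln(4.051) = 4243.4×1.3991 ≈ 5937 m/s.
Total Δv = 4160 + 5937 = 10097 m/s.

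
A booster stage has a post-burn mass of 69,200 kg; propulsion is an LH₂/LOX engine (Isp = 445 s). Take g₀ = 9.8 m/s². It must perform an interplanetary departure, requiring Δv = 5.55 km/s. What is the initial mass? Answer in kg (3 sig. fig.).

initial mass ≈ 247000 kg

v_e = Isp · g₀ = 445 × 9.8 = 4361.0 m/s.
m₀/m_f = exp(Δv / v_e) = exp(5550 / 4361.0) = exp(1.2726) = 3.5703.
m₀ = m_f × 3.5703 = 69,200 × 3.5703 = 247,065 kg.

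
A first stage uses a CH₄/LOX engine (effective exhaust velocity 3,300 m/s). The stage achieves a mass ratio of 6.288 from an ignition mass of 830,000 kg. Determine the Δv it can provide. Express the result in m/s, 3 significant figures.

Δv ≈ 6070 m/s

From the ideal rocket equation, Δv = v_e · ln(6.288) = 3300.0 × 1.8386 ≈ 6067.5 m/s.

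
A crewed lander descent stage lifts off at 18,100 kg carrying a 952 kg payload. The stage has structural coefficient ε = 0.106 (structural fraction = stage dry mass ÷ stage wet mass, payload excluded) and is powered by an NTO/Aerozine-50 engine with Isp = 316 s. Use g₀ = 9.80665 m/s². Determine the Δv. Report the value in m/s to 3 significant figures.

Δv ≈ 5820 m/s

Stage wet mass = m₀ − payload = 18,100 − 952 = 17,148 kg.
Stage dry mass = ε × stage wet mass = 0.106 × 17,148 = 1,817.69 kg.
Burnout mass m_f = stage dry + payload = 1,817.69 + 952 = 2,769.69 kg.
v_e = Isp · g₀ = 316 × 9.80665 = 3098.9 m/s.
Δv = v_e · ln(18,100/2,769.69) = 3098.9 × ln(6.535) = 3098.9 × 1.8772 ≈ 5817 m/s.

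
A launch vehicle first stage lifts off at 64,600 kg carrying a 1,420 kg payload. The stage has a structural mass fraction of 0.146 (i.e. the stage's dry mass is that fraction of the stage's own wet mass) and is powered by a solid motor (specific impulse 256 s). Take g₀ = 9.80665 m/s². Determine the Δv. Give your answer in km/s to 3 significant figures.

Δv ≈ 4.53 km/s

Stage wet mass = m₀ − payload = 64,600 − 1,420 = 63,180 kg.
Stage dry mass = ε × stage wet mass = 0.146 × 63,180 = 9,224.28 kg.
Burnout mass m_f = stage dry + payload = 9,224.28 + 1,420 = 10,644.28 kg.
v_e = Isp · g₀ = 256 × 9.80665 = 2510.5 m/s.
From the ideal rocket equation, Δv = v_e · ln(64,600/10,644.28) = 2510.5 × ln(6.069) = 2510.5 × 1.8032 ≈ 4527 m/s.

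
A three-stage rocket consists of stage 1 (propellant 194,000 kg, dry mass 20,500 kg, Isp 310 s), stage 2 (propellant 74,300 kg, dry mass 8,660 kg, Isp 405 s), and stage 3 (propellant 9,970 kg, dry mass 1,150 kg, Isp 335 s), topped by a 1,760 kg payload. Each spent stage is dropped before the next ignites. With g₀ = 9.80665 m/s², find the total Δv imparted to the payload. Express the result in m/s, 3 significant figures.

Ignition mass of stage 1 = 194,000+20,500 + 74,300+8,660 + 9,970+1,150 + 1,760 = 310,340 kg.
Stage 1: m₀ = 310,340 kg, m_f = 310,340 − 194,000 = 116,340 kg; Δv = 310×9.80665×ln(2.668) = 3040.1×0.9812 ≈ 2983 m/s.
Stage 2: m₀ = 95,840 kg, m_f = 95,840 − 74,300 = 21,540 kg; Δv = 405×9.80665×ln(4.449) = 3971.7×1.4928 ≈ 5929 m/s.
Stage 3: m₀ = 12,880 kg, m_f = 12,880 − 9,970 = 2,910 kg; Δv = 335×9.80665×ln(4.426) = 3285.2×1.4875 ≈ 4887 m/s.
Total Δv = 2983 + 5929 + 4887 = 13799 m/s.

Δv ≈ 13800 m/s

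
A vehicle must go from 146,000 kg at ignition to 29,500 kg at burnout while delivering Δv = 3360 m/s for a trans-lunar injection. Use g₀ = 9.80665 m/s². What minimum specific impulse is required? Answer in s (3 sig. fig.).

ln(m₀/m_f) = ln(146000/29500) = ln(4.949) = 1.5992.
Using Δv = v_e ln(m₀/m_f): v_e = Δv / ln(m₀/m_f) = 3360 / 1.5992 = 2101.0 m/s.
Isp = v_e / g₀ = 2101.0 / 9.80665 = 214.2 s.

Isp ≈ 214 s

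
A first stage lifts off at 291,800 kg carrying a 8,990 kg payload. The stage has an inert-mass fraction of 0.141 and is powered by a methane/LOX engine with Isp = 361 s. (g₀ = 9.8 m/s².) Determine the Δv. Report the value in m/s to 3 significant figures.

Δv ≈ 6320 m/s

Stage wet mass = m₀ − payload = 291,800 − 8,990 = 282,810 kg.
Stage dry mass = ε × stage wet mass = 0.141 × 282,810 = 39,876.2 kg.
Burnout mass m_f = stage dry + payload = 39,876.2 + 8,990 = 48,866.2 kg.
v_e = Isp · g₀ = 361 × 9.8 = 3537.8 m/s.
Δv = v_e · ln(291,800/48,866.2) = 3537.8 × ln(5.971) = 3537.8 × 1.7870 ≈ 6322 m/s.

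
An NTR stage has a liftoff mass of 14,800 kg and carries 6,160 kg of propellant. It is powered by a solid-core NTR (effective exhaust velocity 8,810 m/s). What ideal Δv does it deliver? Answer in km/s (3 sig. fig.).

m_f = m₀ − m_prop = 14,800 − 6,160 = 8,640 kg.
Using Δv = v_e ln(m₀/m_f): Δv = v_e · ln(m₀/m_f) = 8810.0 × ln(1.713) = 8810.0 × 0.5382 ≈ 4741.8 m/s.

Δv ≈ 4.74 km/s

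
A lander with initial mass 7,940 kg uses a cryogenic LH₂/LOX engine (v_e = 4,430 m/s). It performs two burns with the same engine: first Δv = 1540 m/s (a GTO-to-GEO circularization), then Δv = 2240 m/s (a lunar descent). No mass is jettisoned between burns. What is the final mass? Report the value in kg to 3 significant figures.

After the first burn: m = 7940 × exp(−1540/4430.0) = 7940 × 0.70636 = 5,608.5 kg.
After the second burn: m = 5,608.5 × exp(−2240/4430.0) = 5,608.5 × 0.60312 = 3,382.6 kg.

final mass ≈ 3380 kg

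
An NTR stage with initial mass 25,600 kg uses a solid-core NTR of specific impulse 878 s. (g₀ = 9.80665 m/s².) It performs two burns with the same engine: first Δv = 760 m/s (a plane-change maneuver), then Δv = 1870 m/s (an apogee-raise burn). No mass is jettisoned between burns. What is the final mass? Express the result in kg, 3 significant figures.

v_e = Isp · g₀ = 878 × 9.80665 = 8610.2 m/s.
After the first burn: m = 25600 × exp(−760/8610.2) = 25600 × 0.91552 = 23,437.3 kg.
After the second burn: m = 23,437.3 × exp(−1870/8610.2) = 23,437.3 × 0.80478 = 18,861.9 kg.

final mass ≈ 18900 kg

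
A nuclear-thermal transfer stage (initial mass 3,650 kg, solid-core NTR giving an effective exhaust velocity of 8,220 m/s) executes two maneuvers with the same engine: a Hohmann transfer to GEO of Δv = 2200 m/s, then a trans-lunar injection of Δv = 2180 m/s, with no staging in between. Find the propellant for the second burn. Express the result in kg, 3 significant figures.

propellant for the second burn ≈ 651 kg

After the first burn: m = 3650 × exp(−2200/8220.0) = 3650 × 0.76518 = 2,792.91 kg.
After the second burn: m = 2,792.91 × exp(−2180/8220.0) = 2,792.91 × 0.76705 = 2,142.3 kg.
Second-burn propellant = 2,792.91 − 2,142.3 = 650.61 kg.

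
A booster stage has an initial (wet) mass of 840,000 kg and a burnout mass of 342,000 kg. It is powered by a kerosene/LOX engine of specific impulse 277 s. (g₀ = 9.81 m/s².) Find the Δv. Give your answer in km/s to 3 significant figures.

v_e = Isp · g₀ = 277 × 9.81 = 2717.4 m/s.
By the Tsiolkovsky rocket equation, Δv = v_e · ln(m₀/m_f) = 2717.4 × ln(2.456) = 2717.4 × 0.8986 ≈ 2441.8 m/s.

Δv ≈ 2.44 km/s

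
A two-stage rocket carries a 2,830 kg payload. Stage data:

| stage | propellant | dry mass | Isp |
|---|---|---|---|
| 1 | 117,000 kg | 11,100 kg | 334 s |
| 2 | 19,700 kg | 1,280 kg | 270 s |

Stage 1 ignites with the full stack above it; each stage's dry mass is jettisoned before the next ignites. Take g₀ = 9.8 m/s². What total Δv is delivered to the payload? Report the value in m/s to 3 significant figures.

Ignition mass of stage 1 = 117,000+11,100 + 19,700+1,280 + 2,830 = 151,910 kg.
Stage 1: m₀ = 151,910 kg, m_f = 151,910 − 117,000 = 34,910 kg; Δv = 334×9.8×ln(4.351) = 3273.2×1.4705 ≈ 4813 m/s.
Stage 2: m₀ = 23,810 kg, m_f = 23,810 − 19,700 = 4,110 kg; Δv = 270×9.8×ln(5.793) = 2646.0×1.7567 ≈ 4648 m/s.
Total Δv = 4813 + 4648 = 9461 m/s.

Δv ≈ 9460 m/s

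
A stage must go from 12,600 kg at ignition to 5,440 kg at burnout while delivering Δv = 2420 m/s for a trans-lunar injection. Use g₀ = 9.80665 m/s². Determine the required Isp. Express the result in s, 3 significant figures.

ln(m₀/m_f) = ln(12600/5440) = ln(2.316) = 0.8399.
From the ideal rocket equation, v_e = Δv / ln(m₀/m_f) = 2420 / 0.8399 = 2881.2 m/s.
Isp = v_e / g₀ = 2881.2 / 9.80665 = 293.8 s.

Isp ≈ 294 s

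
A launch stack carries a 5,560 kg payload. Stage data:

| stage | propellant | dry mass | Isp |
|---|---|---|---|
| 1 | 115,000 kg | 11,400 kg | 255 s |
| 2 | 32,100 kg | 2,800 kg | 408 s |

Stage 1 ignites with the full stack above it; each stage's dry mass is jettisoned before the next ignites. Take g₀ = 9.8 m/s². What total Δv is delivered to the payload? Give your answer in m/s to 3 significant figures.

Δv ≈ 9230 m/s

Ignition mass of stage 1 = 115,000+11,400 + 32,100+2,800 + 5,560 = 166,860 kg.
Stage 1: m₀ = 166,860 kg, m_f = 166,860 − 115,000 = 51,860 kg; Δv = 255×9.8×ln(3.218) = 2499.0×1.1686 ≈ 2920 m/s.
Stage 2: m₀ = 40,460 kg, m_f = 40,460 − 32,100 = 8,360 kg; Δv = 408×9.8×ln(4.84) = 3998.4×1.5769 ≈ 6305 m/s.
Total Δv = 2920 + 6305 = 9225 m/s.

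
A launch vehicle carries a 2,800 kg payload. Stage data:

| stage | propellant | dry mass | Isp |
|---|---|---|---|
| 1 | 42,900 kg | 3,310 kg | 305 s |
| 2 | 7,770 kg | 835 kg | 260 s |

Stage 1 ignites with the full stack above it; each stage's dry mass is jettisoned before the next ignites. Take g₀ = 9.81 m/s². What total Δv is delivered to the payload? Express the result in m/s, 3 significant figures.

Ignition mass of stage 1 = 42,900+3,310 + 7,770+835 + 2,800 = 57,615 kg.
Stage 1: m₀ = 57,615 kg, m_f = 57,615 − 42,900 = 14,715 kg; Δv = 305×9.81×ln(3.915) = 2992.1×1.3649 ≈ 4084 m/s.
Stage 2: m₀ = 11,405 kg, m_f = 11,405 − 7,770 = 3,635 kg; Δv = 260×9.81×ln(3.138) = 2550.6×1.1434 ≈ 2916 m/s.
Total Δv = 4084 + 2916 = 7000 m/s.

Δv ≈ 7000 m/s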